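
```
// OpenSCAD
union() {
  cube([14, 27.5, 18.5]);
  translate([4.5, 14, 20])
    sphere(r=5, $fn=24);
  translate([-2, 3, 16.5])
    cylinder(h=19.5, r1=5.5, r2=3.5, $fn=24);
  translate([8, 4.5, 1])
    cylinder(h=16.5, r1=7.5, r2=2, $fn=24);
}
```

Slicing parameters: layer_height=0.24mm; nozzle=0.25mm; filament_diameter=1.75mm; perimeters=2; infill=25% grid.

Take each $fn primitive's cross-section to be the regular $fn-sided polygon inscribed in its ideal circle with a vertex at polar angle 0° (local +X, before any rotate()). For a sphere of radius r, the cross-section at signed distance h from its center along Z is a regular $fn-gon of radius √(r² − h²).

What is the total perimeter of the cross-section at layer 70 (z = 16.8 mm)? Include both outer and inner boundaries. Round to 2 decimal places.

97.00 mm

At z = 16.8 mm: the cube (footprint 14×27.5) is included at this height (perimeter 83.00 mm); the r=5 sphere at (4.5, 14) slices to a regular 24-gon of circumradius 3.842 (√(r²−h²) with h=3.2 from center) (perimeter = 2·24·3.842·sin(180°/24) = 24.07 mm); the cone at (-2, 3): at t=0.015 of its height the radius interpolates to r₁+(r₂−r₁)t = 5.469, giving a regular 24-gon of that circumradius (perimeter = 2·24·5.469·sin(180°/24) = 34.27 mm); the cone at (8, 4.5): at t=0.958 of its height the radius interpolates to r₁+(r₂−r₁)t = 2.233, giving a regular 24-gon of that circumradius (perimeter = 2·24·2.233·sin(180°/24) = 13.99 mm); Merging all regions: the regions partially overlap (shared area 83.38 mm²), so the edge portions inside another operand are dropped and the merged outline is re-measured after clipping — boundary = 97.00 mm. Overall, the cross-section is a single solid region. Total boundary length (outer) = 97.00 mm.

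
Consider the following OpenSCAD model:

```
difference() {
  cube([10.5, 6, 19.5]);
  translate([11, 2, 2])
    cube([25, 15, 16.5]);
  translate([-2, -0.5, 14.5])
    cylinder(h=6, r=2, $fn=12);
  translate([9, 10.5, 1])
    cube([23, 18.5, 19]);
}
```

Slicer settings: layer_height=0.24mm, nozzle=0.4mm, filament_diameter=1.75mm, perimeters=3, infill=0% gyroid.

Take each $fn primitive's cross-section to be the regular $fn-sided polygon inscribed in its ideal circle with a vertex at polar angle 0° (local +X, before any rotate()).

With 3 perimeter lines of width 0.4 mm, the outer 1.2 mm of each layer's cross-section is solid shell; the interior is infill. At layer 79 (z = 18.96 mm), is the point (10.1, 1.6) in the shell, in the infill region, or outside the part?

shell

At z = 18.96 mm: the cube is present — its section is the full 10.5×6 rectangle; the cube at (11, 2) is absent (z outside [2, 18.5]); the r=2 cylinder at (-2, -0.5) gives a regular 12-gon of circumradius 2 (constant along its height); the cube at (9, 10.5) is present — its section is the full 23×18.5 rectangle; Subtracting the remaining from the first: starting from the 10.5×6 cube, the r=2 cylinder at (-2, -0.5) misses the remaining region (no effect); the 23×18.5 cube at (9, 10.5) misses the remaining region (no effect) — 1 connected region. Overall, the cross-section is a single solid region. The nearest boundary edge runs (10.50, 6.00)→(10.50, 0.00); distance from the point to it = 0.40 mm. The point is inside the cross-section, 0.40 mm from the nearest boundary — within the 1.2 mm shell band (3 × 0.4).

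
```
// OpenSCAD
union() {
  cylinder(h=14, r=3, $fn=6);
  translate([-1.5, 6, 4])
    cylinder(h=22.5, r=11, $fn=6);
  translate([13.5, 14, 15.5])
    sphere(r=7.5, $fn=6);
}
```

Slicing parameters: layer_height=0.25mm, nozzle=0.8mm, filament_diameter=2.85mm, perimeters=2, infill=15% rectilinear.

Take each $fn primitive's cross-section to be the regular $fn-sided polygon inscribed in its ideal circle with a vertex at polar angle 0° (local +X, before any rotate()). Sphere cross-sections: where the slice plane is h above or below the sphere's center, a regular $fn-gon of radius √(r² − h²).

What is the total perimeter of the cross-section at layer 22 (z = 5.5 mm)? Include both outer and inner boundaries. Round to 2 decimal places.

At z = 5.5 mm: the cylinder: section is a regular 6-gon, circumradius r=3 (perimeter = 2·6·3.000·sin(180°/6) = 18.00 mm); the r=11 cylinder at (-1.5, 6) gives a regular 6-gon of circumradius 11 (constant along its height) (perimeter = 2·6·11.000·sin(180°/6) = 66.00 mm); the sphere at (13.5, 14) is not intersected at this z (|z−center|=10.000 > r=7.5); Taking the union: the r=3 cylinder lies entirely inside the r=11 cylinder at (-1.5, 6), so the union is just the r=11 cylinder at (-1.5, 6) — boundary = 66.00 mm. Overall, the cross-section is a single solid region. Total boundary length (outer) = 66.00 mm.

66.00 mm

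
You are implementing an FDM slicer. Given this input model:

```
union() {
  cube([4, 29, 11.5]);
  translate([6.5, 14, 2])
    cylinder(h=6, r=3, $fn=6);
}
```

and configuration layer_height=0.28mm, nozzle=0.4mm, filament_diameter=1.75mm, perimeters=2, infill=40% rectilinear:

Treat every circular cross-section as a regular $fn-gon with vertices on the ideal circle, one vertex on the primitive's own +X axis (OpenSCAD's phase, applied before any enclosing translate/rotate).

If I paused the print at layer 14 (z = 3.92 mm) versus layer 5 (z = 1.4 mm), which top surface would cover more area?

layer 14 (z = 3.92 mm)

Layer 14 (z = 3.92): the 4×29 cube contributes its full rectangle (area 116.00 mm²); the r=3 cylinder at (6.5, 14) contributes a regular 6-gon of circumradius 3 (area = (6/2)·3.000²·sin(360°/6) = 23.38 mm²); Merging all regions: the regions partially overlap — summed areas 139.38 mm² minus the doubly-counted overlap 0.43 mm² gives 138.95 mm² — area = 138.95 mm². So its area = 138.95 mm². Layer 5 (z = 1.4): the cube is present — its section is the full 4×29 rectangle (area 116.00 mm²); the cylinder at (6.5, 14) does not reach this height (z outside [2, 8]); Taking the union: only the 4×29 cube is present, so the union is just that shape — area = 116.00 mm². So its area = 116.00 mm². Layer 14 is larger (138.95 vs 116.00 mm²).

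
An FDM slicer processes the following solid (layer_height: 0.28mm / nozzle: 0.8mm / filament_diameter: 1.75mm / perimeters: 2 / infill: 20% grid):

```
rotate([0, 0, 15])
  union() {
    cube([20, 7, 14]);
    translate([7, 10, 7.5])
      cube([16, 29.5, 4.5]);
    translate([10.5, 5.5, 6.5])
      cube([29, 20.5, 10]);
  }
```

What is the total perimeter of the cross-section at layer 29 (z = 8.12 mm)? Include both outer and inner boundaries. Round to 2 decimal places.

At z = 8.12 mm: the cube (footprint 20×7) is included at this height (perimeter 54.00 mm); the 16×29.5 cube at (7, 10) contributes its full rectangle (perimeter 91.00 mm); the 29×20.5 cube at (10.5, 5.5) contributes its full rectangle (perimeter 99.00 mm); Combining (union): the regions partially overlap (shared area 214.25 mm²), so the edge portions inside another operand are dropped and the merged outline is re-measured after clipping — boundary = 165.00 mm; (whole slice rotated 15° about Z — lengths, areas and connectivity unchanged). Overall, the cross-section is a single solid region. Total boundary length (outer) = 165.00 mm.

165.00 mm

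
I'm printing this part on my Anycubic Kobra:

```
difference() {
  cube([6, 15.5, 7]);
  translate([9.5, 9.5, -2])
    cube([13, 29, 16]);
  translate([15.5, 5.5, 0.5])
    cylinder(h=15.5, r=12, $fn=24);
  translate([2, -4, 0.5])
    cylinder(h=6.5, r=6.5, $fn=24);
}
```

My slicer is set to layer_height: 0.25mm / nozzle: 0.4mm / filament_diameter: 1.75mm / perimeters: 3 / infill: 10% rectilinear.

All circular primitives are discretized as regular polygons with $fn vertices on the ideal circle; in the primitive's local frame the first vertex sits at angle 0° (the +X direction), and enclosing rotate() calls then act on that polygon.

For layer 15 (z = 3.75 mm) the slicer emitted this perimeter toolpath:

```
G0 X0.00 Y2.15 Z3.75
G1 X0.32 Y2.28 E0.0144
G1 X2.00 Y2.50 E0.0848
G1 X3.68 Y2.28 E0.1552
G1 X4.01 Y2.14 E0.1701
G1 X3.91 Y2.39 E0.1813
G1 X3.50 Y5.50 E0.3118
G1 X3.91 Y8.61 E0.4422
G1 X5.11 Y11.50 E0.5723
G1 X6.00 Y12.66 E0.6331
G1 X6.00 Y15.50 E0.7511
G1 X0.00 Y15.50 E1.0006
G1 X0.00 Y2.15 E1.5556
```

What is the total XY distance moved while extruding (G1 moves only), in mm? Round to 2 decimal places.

37.42 mm

Sum the Euclidean lengths of each G1 segment: total = 37.42 mm.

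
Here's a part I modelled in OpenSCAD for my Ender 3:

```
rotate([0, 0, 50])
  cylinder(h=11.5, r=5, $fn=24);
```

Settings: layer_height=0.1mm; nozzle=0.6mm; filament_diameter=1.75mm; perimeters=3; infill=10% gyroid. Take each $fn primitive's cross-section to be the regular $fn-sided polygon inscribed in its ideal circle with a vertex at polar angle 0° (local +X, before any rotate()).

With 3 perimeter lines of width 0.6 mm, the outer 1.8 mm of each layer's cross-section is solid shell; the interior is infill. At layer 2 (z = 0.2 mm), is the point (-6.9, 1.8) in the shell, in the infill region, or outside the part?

At z = 0.2 mm: the r=5 cylinder contributes a regular 24-gon of circumradius 5; (whole slice rotated 50° about Z — lengths, areas and connectivity unchanged). Overall, the cross-section is a single solid region. Undo the 50° rotation: the query point maps to (-3.056, 6.443) in the un-rotated model frame. The nearest boundary edge runs (-1.29, 4.83)→(-2.50, 4.33); distance from the point to it = 2.16 mm. The point is not inside any of the regions above, so it lies outside the cross-section (2.16 mm from the nearest boundary).

outside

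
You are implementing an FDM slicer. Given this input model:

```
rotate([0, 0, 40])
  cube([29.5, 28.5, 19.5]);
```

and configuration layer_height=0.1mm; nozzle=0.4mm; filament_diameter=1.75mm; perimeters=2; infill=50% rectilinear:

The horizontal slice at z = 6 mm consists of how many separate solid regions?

At z = 6 mm: the cube (footprint 29.5×28.5) is included at this height; (rotated 40° about Z; rotation is an isometry so areas/perimeters/island counts are preserved). The result has 1 disconnected region.

1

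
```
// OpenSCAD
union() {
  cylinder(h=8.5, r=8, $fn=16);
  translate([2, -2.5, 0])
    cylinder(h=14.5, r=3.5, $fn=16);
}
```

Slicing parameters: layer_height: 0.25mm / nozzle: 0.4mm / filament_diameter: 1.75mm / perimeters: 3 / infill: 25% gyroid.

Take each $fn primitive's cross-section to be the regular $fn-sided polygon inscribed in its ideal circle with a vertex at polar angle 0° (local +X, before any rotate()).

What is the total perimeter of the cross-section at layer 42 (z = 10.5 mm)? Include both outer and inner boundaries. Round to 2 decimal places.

At z = 10.5 mm: the cylinder is not intersected at this z (z outside [0, 8.5]); the r=3.5 cylinder at (2, -2.5) gives a regular 16-gon of circumradius 3.5 (constant along its height) (perimeter = 2·16·3.500·sin(180°/16) = 21.85 mm); Merging all regions: only the r=3.5 cylinder at (2, -2.5) is present, so the union is just that shape — boundary = 21.85 mm. Overall, the cross-section is a single solid region. Total boundary length (outer) = 21.85 mm.

21.85 mm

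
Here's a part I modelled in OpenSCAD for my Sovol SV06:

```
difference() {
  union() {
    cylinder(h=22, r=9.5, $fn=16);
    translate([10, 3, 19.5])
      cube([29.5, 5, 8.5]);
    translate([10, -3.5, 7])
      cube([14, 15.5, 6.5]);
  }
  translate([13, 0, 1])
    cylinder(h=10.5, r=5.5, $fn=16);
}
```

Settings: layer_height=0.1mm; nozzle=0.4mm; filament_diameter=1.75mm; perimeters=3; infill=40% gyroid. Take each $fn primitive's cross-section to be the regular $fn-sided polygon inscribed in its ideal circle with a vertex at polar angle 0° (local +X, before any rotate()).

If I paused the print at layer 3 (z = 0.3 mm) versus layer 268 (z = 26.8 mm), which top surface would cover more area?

layer 3 (z = 0.3 mm)

Layer 3 (z = 0.3): the r=9.5 cylinder gives a regular 16-gon of circumradius 9.5 (constant along its height) (area = (16/2)·9.500²·sin(360°/16) = 276.30 mm²); the cube at (10, 3) is not intersected at this z (z outside [19.5, 28]); the cube at (10, -3.5) does not reach this height (z outside [7, 13.5]); Combining (union): only the r=9.5 cylinder is present, so the union is just that shape — area = 276.30 mm²; the cylinder at (13, 0) is not intersected at this z (z outside [1, 11.5]); Taking the first minus the rest: none of the subtracted shapes is present at this height, so that combined region is unchanged — area = 276.30 mm². So its area = 276.30 mm². Layer 268 (z = 26.8): the cylinder does not reach this height (z outside [0, 22]); the cube at (10, 3) is present — its section is the full 29.5×5 rectangle (area 147.50 mm²); the cube at (10, -3.5) is not intersected at this z (z outside [7, 13.5]); Merging all regions: only the 29.5×5 cube at (10, 3) is present, so the union is just that shape — area = 147.50 mm²; the cylinder at (13, 0) does not reach this height (z outside [1, 11.5]); After the difference (first − rest): none of the subtracted shapes is present at this height, so that combined region is unchanged — area = 147.50 mm². So its area = 147.50 mm². Layer 3 is larger (276.30 vs 147.50 mm²).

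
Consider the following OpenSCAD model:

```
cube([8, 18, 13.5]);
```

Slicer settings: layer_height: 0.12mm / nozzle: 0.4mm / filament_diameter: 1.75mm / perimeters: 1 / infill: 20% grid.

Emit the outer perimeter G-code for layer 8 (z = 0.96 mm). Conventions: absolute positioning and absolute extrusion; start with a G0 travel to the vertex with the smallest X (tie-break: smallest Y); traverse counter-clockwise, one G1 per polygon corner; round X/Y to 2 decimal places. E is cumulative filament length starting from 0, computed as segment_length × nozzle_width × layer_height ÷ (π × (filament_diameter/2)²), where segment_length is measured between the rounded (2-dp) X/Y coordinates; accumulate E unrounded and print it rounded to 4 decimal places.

At z = 0.96 mm: the 8×18 cube contributes its full rectangle. The outline is a single polygon with 4 vertices. Extrusion per mm of travel: 0.4 × 0.12 / (π × 0.875²) = 0.019956. Accumulating E over each segment gives final E = 1.0377.

G0 X0.00 Y0.00 Z0.96
G1 X8.00 Y0.00 E0.1596
G1 X8.00 Y18.00 E0.5189
G1 X0.00 Y18.00 E0.6785
G1 X0.00 Y0.00 E1.0377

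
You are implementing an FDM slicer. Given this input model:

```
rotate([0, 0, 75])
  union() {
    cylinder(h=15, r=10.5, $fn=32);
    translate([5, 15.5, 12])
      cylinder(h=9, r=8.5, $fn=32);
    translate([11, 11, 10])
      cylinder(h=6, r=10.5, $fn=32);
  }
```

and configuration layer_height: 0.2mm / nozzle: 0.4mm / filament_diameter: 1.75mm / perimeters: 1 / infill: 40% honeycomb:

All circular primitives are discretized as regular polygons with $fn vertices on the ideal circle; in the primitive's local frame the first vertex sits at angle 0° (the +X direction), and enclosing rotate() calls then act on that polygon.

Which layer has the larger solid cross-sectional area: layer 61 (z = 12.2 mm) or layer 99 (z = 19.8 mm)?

Layer 61 (z = 12.2): the r=10.5 cylinder contributes a regular 32-gon of circumradius 10.5 (area = (32/2)·10.500²·sin(360°/32) = 344.14 mm²); the r=8.5 cylinder at (5, 15.5) contributes a regular 32-gon of circumradius 8.5 (area = (32/2)·8.500²·sin(360°/32) = 225.52 mm²); the cylinder at (11, 11): section is a regular 32-gon, circumradius r=10.5 (area = (32/2)·10.500²·sin(360°/32) = 344.14 mm²); Merging all regions: the regions partially overlap — summed areas 913.80 mm² minus the doubly-counted overlap 195.92 mm² gives 717.88 mm² — area = 717.88 mm²; (rotated 75° about Z; rotation is an isometry so areas/perimeters/island counts are preserved). So its area = 717.88 mm². Layer 99 (z = 19.8): the cylinder does not reach this height (z outside [0, 15]); the r=8.5 cylinder at (5, 15.5) contributes a regular 32-gon of circumradius 8.5 (area = (32/2)·8.500²·sin(360°/32) = 225.52 mm²); the cylinder at (11, 11) is not intersected at this z (z outside [10, 16]); Taking the union: only the r=8.5 cylinder at (5, 15.5) is present, so the union is just that shape — area = 225.52 mm²; (whole slice rotated 75° about Z — lengths, areas and connectivity unchanged). So its area = 225.52 mm². Layer 61 is larger (717.88 vs 225.52 mm²).

layer 61 (z = 12.2 mm)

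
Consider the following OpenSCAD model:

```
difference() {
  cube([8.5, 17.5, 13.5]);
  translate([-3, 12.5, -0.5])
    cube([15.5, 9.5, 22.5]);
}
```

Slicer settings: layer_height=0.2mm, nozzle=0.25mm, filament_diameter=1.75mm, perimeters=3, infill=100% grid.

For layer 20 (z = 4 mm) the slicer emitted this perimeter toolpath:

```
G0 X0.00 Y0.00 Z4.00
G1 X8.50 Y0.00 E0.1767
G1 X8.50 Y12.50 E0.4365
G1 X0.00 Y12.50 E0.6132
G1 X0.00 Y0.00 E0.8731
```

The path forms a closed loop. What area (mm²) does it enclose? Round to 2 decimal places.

Apply the shoelace formula to the sequence of (X, Y) vertices; enclosed area = 106.25 mm².

106.25 mm²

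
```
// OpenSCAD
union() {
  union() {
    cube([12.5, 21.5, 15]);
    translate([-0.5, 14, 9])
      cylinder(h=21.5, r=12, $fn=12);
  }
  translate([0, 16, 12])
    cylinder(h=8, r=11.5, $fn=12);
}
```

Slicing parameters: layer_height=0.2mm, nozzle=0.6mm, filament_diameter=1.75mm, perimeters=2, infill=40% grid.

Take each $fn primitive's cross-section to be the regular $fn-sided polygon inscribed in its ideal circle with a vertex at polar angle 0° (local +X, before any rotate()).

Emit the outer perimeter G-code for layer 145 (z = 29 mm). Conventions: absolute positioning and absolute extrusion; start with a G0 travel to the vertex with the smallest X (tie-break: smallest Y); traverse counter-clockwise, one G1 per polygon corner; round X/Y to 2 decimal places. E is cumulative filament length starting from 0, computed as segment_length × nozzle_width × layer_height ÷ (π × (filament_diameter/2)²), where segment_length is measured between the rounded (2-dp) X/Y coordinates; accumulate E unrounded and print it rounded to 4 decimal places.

G0 X-12.50 Y14.00 Z29.00
G1 X-10.89 Y8.00 E0.3099
G1 X-6.50 Y3.61 E0.6197
G1 X-0.50 Y2.00 E0.9296
G1 X5.50 Y3.61 E1.2395
G1 X9.89 Y8.00 E1.5493
G1 X11.50 Y14.00 E1.8592
G1 X9.89 Y20.00 E2.1691
G1 X5.50 Y24.39 E2.4789
G1 X-0.50 Y26.00 E2.7888
G1 X-6.50 Y24.39 E3.0987
G1 X-10.89 Y20.00 E3.4085
G1 X-12.50 Y14.00 E3.7184

At z = 29 mm: the cube does not reach this height (z outside [0, 15]); the cylinder at (-0.5, 14): section is a regular 12-gon, circumradius r=12; Combining (union): only the r=12 cylinder at (-0.5, 14) is present, so the union is just that shape — 1 connected region; the cylinder at (0, 16) does not reach this height (z outside [12, 20]); Merging all regions: only that combined region is present, so the union is just that shape — 1 connected region. The outline is a single polygon with 12 vertices. Extrusion per mm of travel: 0.6 × 0.2 / (π × 0.875²) = 0.049890. Accumulating E over each segment gives final E = 3.7184.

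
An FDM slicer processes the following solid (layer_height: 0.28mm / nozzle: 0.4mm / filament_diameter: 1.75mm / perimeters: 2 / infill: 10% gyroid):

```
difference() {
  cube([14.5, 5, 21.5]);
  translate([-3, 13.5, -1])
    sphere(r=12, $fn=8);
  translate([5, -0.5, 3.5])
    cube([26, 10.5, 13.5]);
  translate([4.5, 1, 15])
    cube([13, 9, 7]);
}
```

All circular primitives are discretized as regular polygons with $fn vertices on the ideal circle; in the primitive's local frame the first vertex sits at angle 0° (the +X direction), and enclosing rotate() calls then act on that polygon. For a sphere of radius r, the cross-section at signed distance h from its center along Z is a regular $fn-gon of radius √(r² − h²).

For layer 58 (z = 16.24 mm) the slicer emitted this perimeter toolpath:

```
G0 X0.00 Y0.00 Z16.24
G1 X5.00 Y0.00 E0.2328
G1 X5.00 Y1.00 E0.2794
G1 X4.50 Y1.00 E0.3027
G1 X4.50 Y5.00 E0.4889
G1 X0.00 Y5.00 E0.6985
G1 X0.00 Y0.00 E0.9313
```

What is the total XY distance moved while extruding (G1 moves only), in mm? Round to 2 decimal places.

Sum the Euclidean lengths of each G1 segment: total = 20.00 mm.

20.00 mm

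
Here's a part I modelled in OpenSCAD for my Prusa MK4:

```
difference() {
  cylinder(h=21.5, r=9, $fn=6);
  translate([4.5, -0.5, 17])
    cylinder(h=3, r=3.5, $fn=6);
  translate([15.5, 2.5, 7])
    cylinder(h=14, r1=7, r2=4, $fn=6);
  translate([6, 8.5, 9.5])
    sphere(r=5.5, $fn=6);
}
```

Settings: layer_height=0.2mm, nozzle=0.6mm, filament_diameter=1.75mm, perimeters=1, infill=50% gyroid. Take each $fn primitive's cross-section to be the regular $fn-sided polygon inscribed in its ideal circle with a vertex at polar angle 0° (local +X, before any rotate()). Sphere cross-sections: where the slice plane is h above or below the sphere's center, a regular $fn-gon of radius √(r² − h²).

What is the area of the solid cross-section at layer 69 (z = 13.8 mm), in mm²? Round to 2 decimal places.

207.00 mm²

At z = 13.8 mm: the r=9 cylinder contributes a regular 6-gon of circumradius 9 (area = (6/2)·9.000²·sin(360°/6) = 210.44 mm²); the cylinder at (4.5, -0.5) does not reach this height (z outside [17, 20]); the cone at (15.5, 2.5) contributes a regular 6-gon of circumradius 5.543 (interpolated between r1=7 and r2=4 at t=0.486) (area = (6/2)·5.543²·sin(360°/6) = 79.82 mm²); the sphere at (6, 8.5): section is a regular 6-gon, circumradius = √(r²−h²) = √(5.5²−4.3²) = 3.429 (area = (6/2)·3.429²·sin(360°/6) = 30.55 mm²); Taking the first minus the rest: starting from the r=9 cylinder (210.44 mm²), the cone at (15.5, 2.5) misses the remaining region (no effect); the r=5.5 sphere at (6, 8.5) partially overlaps it — only the 3.45 mm² overlap (of its 30.55 mm²) is removed, clipping the outline — area = 207.00 mm². Overall, the cross-section is a single solid region. Net area = 207.00 mm².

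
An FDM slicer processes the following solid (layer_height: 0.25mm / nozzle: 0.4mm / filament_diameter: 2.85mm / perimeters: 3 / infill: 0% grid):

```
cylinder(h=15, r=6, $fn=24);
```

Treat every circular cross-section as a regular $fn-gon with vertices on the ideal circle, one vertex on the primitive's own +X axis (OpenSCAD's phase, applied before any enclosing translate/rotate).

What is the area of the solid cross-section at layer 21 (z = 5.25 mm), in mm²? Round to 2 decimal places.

111.81 mm²

At z = 5.25 mm: the r=6 cylinder contributes a regular 24-gon of circumradius 6 (area = (24/2)·6.000²·sin(360°/24) = 111.81 mm²). Overall, the cross-section is a single solid region. Net area = 111.81 mm².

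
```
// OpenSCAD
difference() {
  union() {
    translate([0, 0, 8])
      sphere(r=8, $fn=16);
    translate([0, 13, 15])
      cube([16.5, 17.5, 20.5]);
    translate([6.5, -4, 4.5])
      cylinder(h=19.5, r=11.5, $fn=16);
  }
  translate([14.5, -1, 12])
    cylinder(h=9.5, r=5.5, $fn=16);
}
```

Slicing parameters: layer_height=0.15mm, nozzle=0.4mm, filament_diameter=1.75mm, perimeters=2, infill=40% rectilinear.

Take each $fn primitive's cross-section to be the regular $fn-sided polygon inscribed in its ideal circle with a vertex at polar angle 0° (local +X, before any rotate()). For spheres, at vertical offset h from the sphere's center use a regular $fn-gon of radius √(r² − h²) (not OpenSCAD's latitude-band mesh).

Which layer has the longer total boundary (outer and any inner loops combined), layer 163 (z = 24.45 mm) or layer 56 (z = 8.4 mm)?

Layer 163 (z = 24.45): the sphere is absent (|z−center|=16.450 > r=8); the cube at (0, 13) is present — its section is the full 16.5×17.5 rectangle (perimeter 68.00 mm); the cylinder at (6.5, -4) is not intersected at this z (z outside [4.5, 24]); Combining (union): only the 16.5×17.5 cube at (0, 13) is present, so the union is just that shape — boundary = 68.00 mm; the cylinder at (14.5, -1) does not reach this height (z outside [12, 21.5]); Subtracting the remaining from the first: none of the subtracted shapes is present at this height, so the result so far is unchanged — boundary = 68.00 mm. So its perimeter = 68.00 mm. Layer 56 (z = 8.4): the r=8 sphere contributes a regular 16-gon of circumradius √(8²−0.4²) = 7.990 (perimeter = 2·16·7.990·sin(180°/16) = 49.88 mm); the cube at (0, 13) does not reach this height (z outside [15, 35.5]); the r=11.5 cylinder at (6.5, -4) contributes a regular 16-gon of circumradius 11.5 (perimeter = 2·16·11.500·sin(180°/16) = 71.79 mm); Combining (union): the regions partially overlap (shared area 140.70 mm²), so the edge portions inside another operand are dropped and the merged outline is re-measured after clipping — boundary = 78.20 mm; the cylinder at (14.5, -1) is absent (z outside [12, 21.5]); Subtracting the remaining from the first: none of the subtracted shapes is present at this height, so the result so far is unchanged — boundary = 78.20 mm. So its perimeter = 78.20 mm. Layer 56 is larger (78.20 vs 68.00 mm).

layer 56 (z = 8.4 mm)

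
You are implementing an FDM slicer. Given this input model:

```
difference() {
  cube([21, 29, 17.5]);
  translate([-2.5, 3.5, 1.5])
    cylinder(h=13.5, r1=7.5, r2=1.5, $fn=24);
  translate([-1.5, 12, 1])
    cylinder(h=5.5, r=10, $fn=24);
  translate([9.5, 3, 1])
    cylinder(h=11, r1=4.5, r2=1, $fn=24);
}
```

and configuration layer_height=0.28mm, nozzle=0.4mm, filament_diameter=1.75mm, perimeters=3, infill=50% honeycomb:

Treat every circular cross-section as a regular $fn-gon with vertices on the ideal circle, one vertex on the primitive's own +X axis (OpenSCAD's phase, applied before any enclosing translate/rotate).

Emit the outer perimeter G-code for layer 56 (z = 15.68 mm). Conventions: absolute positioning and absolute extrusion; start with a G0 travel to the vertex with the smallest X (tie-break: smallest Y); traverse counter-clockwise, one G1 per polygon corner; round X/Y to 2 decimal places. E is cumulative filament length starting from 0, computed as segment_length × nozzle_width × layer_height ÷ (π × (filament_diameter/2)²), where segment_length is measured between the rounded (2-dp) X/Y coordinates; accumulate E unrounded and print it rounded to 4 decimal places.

G0 X0.00 Y0.00 Z15.68
G1 X21.00 Y0.00 E0.9778
G1 X21.00 Y29.00 E2.3282
G1 X0.00 Y29.00 E3.3061
G1 X0.00 Y0.00 E4.6564

At z = 15.68 mm: the 21×29 cube contributes its full rectangle; the cone at (-2.5, 3.5) does not reach this height (z outside [1.5, 15]); the cylinder at (-1.5, 12) is not intersected at this z (z outside [1, 6.5]); the cone at (9.5, 3) is absent (z outside [1, 12]); Subtracting the remaining from the first: none of the subtracted shapes is present at this height, so the 21×29 cube is unchanged — 1 connected region. The outline is a single polygon with 4 vertices. Extrusion per mm of travel: 0.4 × 0.28 / (π × 0.875²) = 0.046564. Accumulating E over each segment gives final E = 4.6564.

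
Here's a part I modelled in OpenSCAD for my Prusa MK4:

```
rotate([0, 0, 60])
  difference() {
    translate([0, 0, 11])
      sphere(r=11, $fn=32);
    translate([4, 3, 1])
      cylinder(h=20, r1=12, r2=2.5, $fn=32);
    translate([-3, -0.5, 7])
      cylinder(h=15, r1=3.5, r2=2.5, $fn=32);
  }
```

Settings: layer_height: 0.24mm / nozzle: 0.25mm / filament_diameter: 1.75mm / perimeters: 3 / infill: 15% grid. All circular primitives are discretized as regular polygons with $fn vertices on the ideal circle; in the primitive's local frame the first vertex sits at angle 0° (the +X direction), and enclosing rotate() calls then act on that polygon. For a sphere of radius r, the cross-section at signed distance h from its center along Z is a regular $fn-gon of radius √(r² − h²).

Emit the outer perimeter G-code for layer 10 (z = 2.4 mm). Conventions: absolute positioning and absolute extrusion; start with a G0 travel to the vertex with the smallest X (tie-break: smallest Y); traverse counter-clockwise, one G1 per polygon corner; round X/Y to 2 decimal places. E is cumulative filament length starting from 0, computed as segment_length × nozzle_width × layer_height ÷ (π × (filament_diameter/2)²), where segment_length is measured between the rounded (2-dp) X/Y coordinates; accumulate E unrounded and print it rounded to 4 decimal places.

G0 X-3.34 Y-5.98 Z2.40
G1 X-2.20 Y-6.49 E0.0312
G1 X-0.90 Y-6.80 E0.0645
G1 X0.45 Y-6.84 E0.0982
G1 X1.78 Y-6.62 E0.1318
G1 X3.03 Y-6.15 E0.1651
G1 X4.18 Y-5.44 E0.1988
G1 X4.46 Y-5.17 E0.2085
G1 X4.42 Y-5.20 E0.2098
G1 X2.34 Y-5.98 E0.2652
G1 X0.14 Y-6.35 E0.3209
G1 X-2.08 Y-6.27 E0.3763
G1 X-3.34 Y-5.98 E0.4085

At z = 2.4 mm: the r=11 sphere contributes a regular 32-gon of circumradius √(11²−8.6²) = 6.859; the cone at (4, 3) (r1=12→r2=2.5) has section circumradius 11.335 here — a regular 32-gon; the cone at (-3, -0.5) is not intersected at this z (z outside [7, 22]); Taking the first minus the rest: starting from the r=11 sphere, the cone at (4, 3) partially overlaps it — only the 143.91 mm² overlap (of its 401.05 mm²) is removed, clipping the outline — 1 connected region; (rotated 60° about Z; rotation is an isometry so areas/perimeters/island counts are preserved). The outline is a single polygon with 12 vertices. Extrusion per mm of travel: 0.25 × 0.24 / (π × 0.875²) = 0.024945. Accumulating E over each segment gives final E = 0.4085.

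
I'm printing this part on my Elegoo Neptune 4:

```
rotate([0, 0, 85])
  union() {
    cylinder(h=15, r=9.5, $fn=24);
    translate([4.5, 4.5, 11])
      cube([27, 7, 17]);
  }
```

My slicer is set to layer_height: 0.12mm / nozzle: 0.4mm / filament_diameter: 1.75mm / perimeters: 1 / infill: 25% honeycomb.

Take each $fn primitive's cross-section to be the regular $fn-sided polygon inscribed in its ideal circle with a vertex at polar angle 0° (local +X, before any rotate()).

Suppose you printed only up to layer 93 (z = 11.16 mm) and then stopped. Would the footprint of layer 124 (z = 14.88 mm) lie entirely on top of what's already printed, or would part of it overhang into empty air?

entirely on top

Compare the two slices. At z = 11.16: the cylinder: section is a regular 24-gon, circumradius r=9.5 (area = (24/2)·9.500²·sin(360°/24) = 280.30 mm²); the cube at (4.5, 4.5) (footprint 27×7) is included at this height (area 189.00 mm²); Combining (union): the regions partially overlap — summed areas 469.30 mm² minus the doubly-counted overlap 8.67 mm² gives 460.63 mm² — area = 460.63 mm²; (whole slice rotated 85° about Z — lengths, areas and connectivity unchanged). At z = 14.88: the r=9.5 cylinder contributes a regular 24-gon of circumradius 9.5 (area = (24/2)·9.500²·sin(360°/24) = 280.30 mm²); the cube at (4.5, 4.5) is present — its section is the full 27×7 rectangle (area 189.00 mm²); Merging all regions: the regions partially overlap — summed areas 469.30 mm² minus the doubly-counted overlap 8.67 mm² gives 460.63 mm² — area = 460.63 mm²; (whole slice rotated 85° about Z — lengths, areas and connectivity unchanged). Checking containment: the cross-section at z = 14.88 is a subset of the cross-section at z = 11.16.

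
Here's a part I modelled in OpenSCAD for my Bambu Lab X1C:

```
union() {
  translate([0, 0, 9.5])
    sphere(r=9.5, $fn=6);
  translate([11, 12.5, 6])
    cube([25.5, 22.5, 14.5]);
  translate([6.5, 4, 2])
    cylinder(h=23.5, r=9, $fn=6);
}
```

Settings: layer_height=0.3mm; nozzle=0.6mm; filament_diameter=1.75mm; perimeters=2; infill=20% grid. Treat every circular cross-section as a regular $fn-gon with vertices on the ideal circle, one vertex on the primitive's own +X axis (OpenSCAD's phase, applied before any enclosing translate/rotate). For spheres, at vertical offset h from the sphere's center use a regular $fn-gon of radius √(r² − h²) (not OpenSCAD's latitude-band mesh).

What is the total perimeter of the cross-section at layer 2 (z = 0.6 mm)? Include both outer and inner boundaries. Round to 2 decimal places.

At z = 0.6 mm: the sphere: section is a regular 6-gon, circumradius = √(r²−h²) = √(9.5²−8.9²) = 3.323 (perimeter = 2·6·3.323·sin(180°/6) = 19.94 mm); the cube at (11, 12.5) does not reach this height (z outside [6, 20.5]); the cylinder at (6.5, 4) is absent (z outside [2, 25.5]); Merging all regions: only the r=9.5 sphere is present, so the union is just that shape — boundary = 19.94 mm. Overall, the cross-section is a single solid region. Total boundary length (outer) = 19.94 mm.

19.94 mm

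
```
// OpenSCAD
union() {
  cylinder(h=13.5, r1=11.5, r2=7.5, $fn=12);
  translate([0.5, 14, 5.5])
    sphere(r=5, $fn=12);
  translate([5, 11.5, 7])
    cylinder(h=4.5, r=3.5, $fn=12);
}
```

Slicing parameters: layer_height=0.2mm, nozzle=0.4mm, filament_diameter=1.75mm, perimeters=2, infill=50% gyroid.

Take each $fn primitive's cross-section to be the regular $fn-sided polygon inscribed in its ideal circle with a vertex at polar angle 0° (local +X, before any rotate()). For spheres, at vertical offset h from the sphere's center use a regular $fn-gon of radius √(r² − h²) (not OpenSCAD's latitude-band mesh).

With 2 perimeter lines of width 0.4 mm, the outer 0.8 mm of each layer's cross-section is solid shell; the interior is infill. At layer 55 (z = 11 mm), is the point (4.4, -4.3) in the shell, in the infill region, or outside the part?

At z = 11 mm: the cone (r1=11.5→r2=7.5) has section circumradius 8.241 here — a regular 12-gon; the sphere at (0.5, 14) is not intersected at this z (|z−center|=5.500 > r=5); the r=3.5 cylinder at (5, 11.5) contributes a regular 12-gon of circumradius 3.5; Taking the union: the 2 present regions are separate (no shared area or edge), so areas and boundary lengths simply add and each stays a separate island — 2 connected regions. Overall, the cross-section has 2 separate islands. The nearest boundary edge runs (7.14, -4.12)→(4.12, -7.14); distance from the point to it = 1.81 mm. (Shell/infill is judged within the island containing the point — the largest one.) The point is inside the cross-section and 1.81 mm from the nearest boundary — more than the 0.8 mm shell width (2 × 0.4), so it's in the infill interior.

infill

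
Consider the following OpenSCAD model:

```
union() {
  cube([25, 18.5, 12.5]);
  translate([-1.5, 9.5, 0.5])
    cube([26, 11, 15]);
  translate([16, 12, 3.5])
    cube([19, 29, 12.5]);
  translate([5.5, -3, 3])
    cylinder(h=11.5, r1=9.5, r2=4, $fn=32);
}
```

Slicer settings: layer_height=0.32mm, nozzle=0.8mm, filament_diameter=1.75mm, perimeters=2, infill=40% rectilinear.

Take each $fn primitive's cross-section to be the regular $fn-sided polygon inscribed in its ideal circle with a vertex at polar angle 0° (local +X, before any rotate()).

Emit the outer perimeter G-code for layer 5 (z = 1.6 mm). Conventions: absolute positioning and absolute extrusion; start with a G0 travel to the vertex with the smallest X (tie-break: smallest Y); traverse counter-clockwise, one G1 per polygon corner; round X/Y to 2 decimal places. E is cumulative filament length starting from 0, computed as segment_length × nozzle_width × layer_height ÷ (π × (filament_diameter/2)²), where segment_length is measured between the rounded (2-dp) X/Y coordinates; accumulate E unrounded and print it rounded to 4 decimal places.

At z = 1.6 mm: the cube is present — its section is the full 25×18.5 rectangle; the 26×11 cube at (-1.5, 9.5) contributes its full rectangle; the cube at (16, 12) is not intersected at this z (z outside [3.5, 16]); the cone at (5.5, -3) is absent (z outside [3, 14.5]); Merging all regions: the regions partially overlap (shared area 220.50 mm²), so overlapping operands fuse into one piece — 1 connected region. The outline is a single polygon with 8 vertices. Extrusion per mm of travel: 0.8 × 0.32 / (π × 0.875²) = 0.106432. Accumulating E over each segment gives final E = 10.0046.

G0 X-1.50 Y9.50 Z1.60
G1 X0.00 Y9.50 E0.1596
G1 X0.00 Y0.00 E1.1708
G1 X25.00 Y0.00 E3.8316
G1 X25.00 Y18.50 E5.8006
G1 X24.50 Y18.50 E5.8538
G1 X24.50 Y20.50 E6.0666
G1 X-1.50 Y20.50 E8.8339
G1 X-1.50 Y9.50 E10.0046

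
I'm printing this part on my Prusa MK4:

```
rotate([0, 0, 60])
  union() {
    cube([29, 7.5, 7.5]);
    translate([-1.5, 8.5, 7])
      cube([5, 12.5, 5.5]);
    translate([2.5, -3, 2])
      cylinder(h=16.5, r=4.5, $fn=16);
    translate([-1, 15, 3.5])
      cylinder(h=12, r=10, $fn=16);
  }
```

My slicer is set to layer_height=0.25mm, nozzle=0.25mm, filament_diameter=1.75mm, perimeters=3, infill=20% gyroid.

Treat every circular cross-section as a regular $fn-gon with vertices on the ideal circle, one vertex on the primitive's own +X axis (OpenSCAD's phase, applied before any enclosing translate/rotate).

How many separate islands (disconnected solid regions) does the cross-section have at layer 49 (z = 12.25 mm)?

At z = 12.25 mm: the cube is absent (z outside [0, 7.5]); the cube at (-1.5, 8.5) (footprint 5×12.5) is included at this height; the r=4.5 cylinder at (2.5, -3) contributes a regular 16-gon of circumradius 4.5; the r=10 cylinder at (-1, 15) contributes a regular 16-gon of circumradius 10; Merging all regions: the regions partially overlap (shared area 62.50 mm²), so overlapping operands fuse into one piece — 2 connected regions; (whole slice rotated 60° about Z — lengths, areas and connectivity unchanged). Overall, the cross-section has 2 separate islands. Island count = 2.

2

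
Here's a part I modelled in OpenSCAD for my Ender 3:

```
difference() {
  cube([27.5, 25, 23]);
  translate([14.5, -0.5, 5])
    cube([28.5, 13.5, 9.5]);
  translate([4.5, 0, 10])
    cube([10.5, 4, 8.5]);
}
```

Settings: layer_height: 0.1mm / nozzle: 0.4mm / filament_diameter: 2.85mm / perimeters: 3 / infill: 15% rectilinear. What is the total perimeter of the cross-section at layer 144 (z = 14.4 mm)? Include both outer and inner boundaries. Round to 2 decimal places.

105.00 mm

At z = 14.4 mm: the 27.5×25 cube contributes its full rectangle (perimeter 105.00 mm); the cube at (14.5, -0.5) (footprint 28.5×13.5) is included at this height (perimeter 84.00 mm); the 10.5×4 cube at (4.5, 0) contributes its full rectangle (perimeter 29.00 mm); Subtracting the remaining from the first: starting from the 27.5×25 cube, the 28.5×13.5 cube at (14.5, -0.5) partially overlaps it — only the 169.00 mm² overlap (of its 384.75 mm²) is removed, clipping the outline; the 10.5×4 cube at (4.5, 0) partially overlaps it — only the 40.00 mm² overlap (of its 42.00 mm²) is removed, clipping the outline — boundary = 105.00 mm. Overall, the cross-section is a single solid region. Total boundary length (outer) = 105.00 mm.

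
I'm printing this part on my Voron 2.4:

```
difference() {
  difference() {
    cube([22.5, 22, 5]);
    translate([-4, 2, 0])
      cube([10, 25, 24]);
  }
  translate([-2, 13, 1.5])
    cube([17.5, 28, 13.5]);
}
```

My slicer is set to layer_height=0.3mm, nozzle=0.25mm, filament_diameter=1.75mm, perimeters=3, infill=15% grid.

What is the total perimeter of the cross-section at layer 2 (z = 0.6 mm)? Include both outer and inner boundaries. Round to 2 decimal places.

89.00 mm

At z = 0.6 mm: the cube (footprint 22.5×22) is included at this height (perimeter 89.00 mm); the 10×25 cube at (-4, 2) contributes its full rectangle (perimeter 70.00 mm); After the difference (first − rest): starting from the 22.5×22 cube, the 10×25 cube at (-4, 2) partially overlaps it — only the 120.00 mm² overlap (of its 250.00 mm²) is removed, clipping the outline — boundary = 89.00 mm; the cube at (-2, 13) does not reach this height (z outside [1.5, 15]); After the difference (first − rest): none of the subtracted shapes is present at this height, so the result so far is unchanged — boundary = 89.00 mm. Overall, the cross-section is a single solid region. Total boundary length (outer) = 89.00 mm.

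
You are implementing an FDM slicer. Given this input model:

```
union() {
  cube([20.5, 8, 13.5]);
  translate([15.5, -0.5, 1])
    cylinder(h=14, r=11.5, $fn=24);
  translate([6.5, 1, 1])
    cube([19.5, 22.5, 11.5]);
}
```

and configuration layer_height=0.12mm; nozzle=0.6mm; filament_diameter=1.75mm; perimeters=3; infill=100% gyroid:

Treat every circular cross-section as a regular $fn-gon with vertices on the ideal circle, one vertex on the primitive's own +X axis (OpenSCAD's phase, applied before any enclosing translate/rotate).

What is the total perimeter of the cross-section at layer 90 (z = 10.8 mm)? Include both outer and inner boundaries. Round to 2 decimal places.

114.24 mm

At z = 10.8 mm: the cube (footprint 20.5×8) is included at this height (perimeter 57.00 mm); the cylinder at (15.5, -0.5): section is a regular 24-gon, circumradius r=11.5 (perimeter = 2·24·11.500·sin(180°/24) = 72.05 mm); the cube at (6.5, 1) is present — its section is the full 19.5×22.5 rectangle (perimeter 84.00 mm); Merging all regions: the regions partially overlap (shared area 284.05 mm²), so the edge portions inside another operand are dropped and the merged outline is re-measured after clipping — boundary = 114.24 mm. Overall, the cross-section is a single solid region. Total boundary length (outer) = 114.24 mm.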